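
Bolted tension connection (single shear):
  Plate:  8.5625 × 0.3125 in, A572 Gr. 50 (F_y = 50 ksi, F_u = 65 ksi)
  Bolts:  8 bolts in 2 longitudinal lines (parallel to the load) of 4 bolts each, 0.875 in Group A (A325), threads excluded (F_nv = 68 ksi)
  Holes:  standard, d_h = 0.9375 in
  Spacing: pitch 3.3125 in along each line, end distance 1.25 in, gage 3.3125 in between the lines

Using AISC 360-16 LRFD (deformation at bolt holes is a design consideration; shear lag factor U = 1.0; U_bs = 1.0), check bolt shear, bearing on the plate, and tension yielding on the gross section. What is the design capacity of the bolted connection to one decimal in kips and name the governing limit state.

120.4 kips (gross-section yield governs)

Bolt shear: A_b = π(0.875)²/4 = 0.60132 in². φR_n = 0.75 × 68 × 0.60132 × 8 × 1 = 245.3 kips.
Bearing (0.3125 in plate, F_u = 65 ksi): end bolts L_c = 1.25 − 0.9375/2 = 0.78125, R_n = min(1.2×0.78125×0.3125×65, 2.4×0.875×0.3125×65) = 19.043 kips/bolt; interior L_c = 3.3125 − 0.9375 = 2.375, R_n = 42.656 kips/bolt. φR_n = 0.75 × (2×19.043 + 6×42.656) = 220.5 kips.
Tension yield (gross): A_g = 8.5625×0.3125 = 2.6758 in². φR_n = 0.90 × 50 × 2.6758 = 120.4 kips.
Governing: min(245.3, 220.5, 120.4) = 120.4 kips → gross-section yield.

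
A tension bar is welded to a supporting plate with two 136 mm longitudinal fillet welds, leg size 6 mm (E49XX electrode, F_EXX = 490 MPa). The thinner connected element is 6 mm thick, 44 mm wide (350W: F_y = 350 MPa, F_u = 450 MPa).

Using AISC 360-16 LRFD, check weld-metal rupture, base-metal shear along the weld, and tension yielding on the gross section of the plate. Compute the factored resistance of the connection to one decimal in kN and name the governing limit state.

Weld metal: throat = 0.707×6 = 4.242 mm, L = 2×136 = 272 mm. φR_n = 0.75 × 0.6 × 490 × 4.242 × 272 = 254.4 kN.
Base metal shear (6 mm plate): yield φR_n = 1.0×0.6×350×6×272 = 342.7 kN; rupture φR_n = 0.75×0.6×450×6×272 = 330.5 kN; take 330.5 kN (rupture).
Tension yield (gross): A_g = 44×6 = 264 mm². φR_n = 0.90 × 350 × 264 = 83.2 kN.
Governing: min(254.4, 330.5, 83.2) = 83.2 kN → gross-section yield.

83.2 kN (gross-section yield governs)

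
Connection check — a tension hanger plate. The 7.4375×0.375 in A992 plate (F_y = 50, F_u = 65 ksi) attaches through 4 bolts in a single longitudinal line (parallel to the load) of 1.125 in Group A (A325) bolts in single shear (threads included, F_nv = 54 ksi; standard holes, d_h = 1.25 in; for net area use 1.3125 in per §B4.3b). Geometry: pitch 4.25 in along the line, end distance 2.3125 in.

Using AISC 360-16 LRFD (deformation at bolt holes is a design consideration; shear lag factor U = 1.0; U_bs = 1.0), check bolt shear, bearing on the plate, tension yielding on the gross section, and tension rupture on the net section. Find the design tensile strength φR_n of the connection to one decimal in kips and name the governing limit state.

112.0 kips (net-section rupture governs)

Bolt shear: A_b = π(1.125)²/4 = 0.99402 in². φR_n = 0.75 × 54 × 0.99402 × 4 × 1 = 161.0 kips.
Bearing (0.375 in plate, F_u = 65 ksi): end bolts L_c = 2.3125 − 1.25/2 = 1.6875, R_n = min(1.2×1.6875×0.375×65, 2.4×1.125×0.375×65) = 49.359 kips/bolt; interior L_c = 4.25 − 1.25 = 3, R_n = 65.813 kips/bolt. φR_n = 0.75 × (1×49.359 + 3×65.813) = 185.1 kips.
Tension yield (gross): A_g = 7.4375×0.375 = 2.7891 in². φR_n = 0.90 × 50 × 2.7891 = 125.5 kips.
Tension rupture (net): A_n = (7.4375 − 1×1.3125)×0.375 = 2.2969 in² (U = 1.0, A_e = A_n). φR_n = 0.75 × 65 × 2.2969 = 112.0 kips.
Governing: min(161.0, 185.1, 125.5, 112.0) = 112.0 kips → net-section rupture.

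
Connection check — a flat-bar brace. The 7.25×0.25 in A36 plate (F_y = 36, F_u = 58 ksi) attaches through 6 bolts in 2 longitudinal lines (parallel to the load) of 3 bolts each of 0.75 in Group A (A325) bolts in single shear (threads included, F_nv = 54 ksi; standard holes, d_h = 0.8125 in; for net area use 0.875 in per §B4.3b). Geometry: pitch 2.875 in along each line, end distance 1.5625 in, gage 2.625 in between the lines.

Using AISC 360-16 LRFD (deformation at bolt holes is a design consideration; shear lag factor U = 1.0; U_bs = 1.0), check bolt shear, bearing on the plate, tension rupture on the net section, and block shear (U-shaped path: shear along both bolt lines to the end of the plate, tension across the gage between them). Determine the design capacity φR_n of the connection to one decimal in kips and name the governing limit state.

59.8 kips (net-section rupture governs)

Bolt shear: A_b = π(0.75)²/4 = 0.44179 in². φR_n = 0.75 × 54 × 0.44179 × 6 × 1 = 107.4 kips.
Bearing (0.25 in plate, F_u = 58 ksi): end bolts L_c = 1.5625 − 0.8125/2 = 1.15625, R_n = min(1.2×1.15625×0.25×58, 2.4×0.75×0.25×58) = 20.119 kips/bolt; interior L_c = 2.875 − 0.8125 = 2.0625, R_n = 26.1 kips/bolt. φR_n = 0.75 × (2×20.119 + 4×26.1) = 108.5 kips.
Tension rupture (net): A_n = (7.25 − 2×0.875)×0.25 = 1.375 in² (U = 1.0, A_e = A_n). φR_n = 0.75 × 58 × 1.375 = 59.8 kips.
Block shear: shear path 2×[1.5625+2×2.875] = 2×7.3125 in, A_gv = 3.6563, A_nv = 2×(7.3125 − 2.5×0.875)×0.25 = 2.5625 in²; tension across gage: (2.625 − 1×0.875)×0.25 = 0.4375 in². R_n = min(0.6×58×2.5625, 0.6×36×3.6563) + 1.0×58×0.4375 = min(89.175, 78.976) + 25.375 = 104.35 kips. φR_n = 0.75 × 104.35 = 78.3 kips.
Governing: min(107.4, 108.5, 59.8, 78.3) = 59.8 kips → net-section rupture.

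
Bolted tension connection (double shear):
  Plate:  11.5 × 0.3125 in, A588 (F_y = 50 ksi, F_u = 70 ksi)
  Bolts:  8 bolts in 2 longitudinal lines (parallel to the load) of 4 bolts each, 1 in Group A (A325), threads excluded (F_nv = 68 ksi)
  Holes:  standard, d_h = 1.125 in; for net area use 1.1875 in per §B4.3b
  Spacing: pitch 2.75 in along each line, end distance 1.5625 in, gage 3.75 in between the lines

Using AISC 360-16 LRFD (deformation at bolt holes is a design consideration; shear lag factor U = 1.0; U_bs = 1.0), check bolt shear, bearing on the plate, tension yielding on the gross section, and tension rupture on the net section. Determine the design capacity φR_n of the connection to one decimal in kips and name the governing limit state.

149.7 kips (net-section rupture governs)

Bolt shear: A_b = π(1)²/4 = 0.7854 in². φR_n = 0.75 × 68 × 0.7854 × 8 × 2 = 640.9 kips.
Bearing (0.3125 in plate, F_u = 70 ksi): end bolts L_c = 1.5625 − 1.125/2 = 1, R_n = min(1.2×1×0.3125×70, 2.4×1×0.3125×70) = 26.25 kips/bolt; interior L_c = 2.75 − 1.125 = 1.625, R_n = 42.656 kips/bolt. φR_n = 0.75 × (2×26.25 + 6×42.656) = 231.3 kips.
Tension yield (gross): A_g = 11.5×0.3125 = 3.5938 in². φR_n = 0.90 × 50 × 3.5938 = 161.7 kips.
Tension rupture (net): A_n = (11.5 − 2×1.1875)×0.3125 = 2.8516 in² (U = 1.0, A_e = A_n). φR_n = 0.75 × 70 × 2.8516 = 149.7 kips.
Governing: min(640.9, 231.3, 161.7, 149.7) = 149.7 kips → net-section rupture.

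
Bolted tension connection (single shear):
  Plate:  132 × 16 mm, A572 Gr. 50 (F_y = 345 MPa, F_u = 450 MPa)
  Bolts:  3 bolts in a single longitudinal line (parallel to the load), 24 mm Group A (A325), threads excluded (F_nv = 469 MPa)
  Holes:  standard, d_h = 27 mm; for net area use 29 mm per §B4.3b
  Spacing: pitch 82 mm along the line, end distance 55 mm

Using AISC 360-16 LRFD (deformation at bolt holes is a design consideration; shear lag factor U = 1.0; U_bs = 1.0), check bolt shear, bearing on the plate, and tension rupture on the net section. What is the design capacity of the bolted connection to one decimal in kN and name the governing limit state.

Bolt shear: A_b = π(24)²/4 = 452.39 mm². φR_n = 0.75 × 469 × 452.39 × 3 × 1 = 477.4 kN.
Bearing (16 mm plate, F_u = 450 MPa): end bolts L_c = 55 − 27/2 = 41.5, R_n = min(1.2×41.5×16×450, 2.4×24×16×450) = 358.56 kN/bolt; interior L_c = 82 − 27 = 55, R_n = 414.72 kN/bolt. φR_n = 0.75 × (1×358.56 + 2×414.72) = 891.0 kN.
Tension rupture (net): A_n = (132 − 1×29)×16 = 1648 mm² (U = 1.0, A_e = A_n). φR_n = 0.75 × 450 × 1648 = 556.2 kN.
Governing: min(477.4, 891.0, 556.2) = 477.4 kN → bolt shear.

477.4 kN (bolt shear governs)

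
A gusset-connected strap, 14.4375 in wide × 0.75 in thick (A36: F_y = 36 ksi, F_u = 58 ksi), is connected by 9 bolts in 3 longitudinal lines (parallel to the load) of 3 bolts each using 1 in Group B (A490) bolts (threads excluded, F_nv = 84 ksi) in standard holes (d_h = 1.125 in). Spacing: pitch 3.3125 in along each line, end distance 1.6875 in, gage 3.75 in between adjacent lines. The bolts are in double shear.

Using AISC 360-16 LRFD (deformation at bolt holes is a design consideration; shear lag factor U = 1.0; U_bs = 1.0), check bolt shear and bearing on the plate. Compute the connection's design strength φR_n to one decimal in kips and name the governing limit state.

601.9 kips (bearing governs)

Bolt shear: A_b = π(1)²/4 = 0.7854 in². φR_n = 0.75 × 84 × 0.7854 × 9 × 2 = 890.6 kips.
Bearing (0.75 in plate, F_u = 58 ksi): end bolts L_c = 1.6875 − 1.125/2 = 1.125, R_n = min(1.2×1.125×0.75×58, 2.4×1×0.75×58) = 58.725 kips/bolt; interior L_c = 3.3125 − 1.125 = 2.1875, R_n = 104.4 kips/bolt. φR_n = 0.75 × (3×58.725 + 6×104.4) = 601.9 kips.
Governing: min(890.6, 601.9) = 601.9 kips → bearing.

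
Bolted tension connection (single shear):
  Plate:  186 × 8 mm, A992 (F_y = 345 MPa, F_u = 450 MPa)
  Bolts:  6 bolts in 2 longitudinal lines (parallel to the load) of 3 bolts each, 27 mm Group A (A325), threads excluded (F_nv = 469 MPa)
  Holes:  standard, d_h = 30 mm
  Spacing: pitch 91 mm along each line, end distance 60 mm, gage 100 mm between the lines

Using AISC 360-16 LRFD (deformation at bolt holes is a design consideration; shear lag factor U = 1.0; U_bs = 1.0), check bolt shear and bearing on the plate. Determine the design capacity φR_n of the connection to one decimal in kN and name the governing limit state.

991.4 kN (bearing governs)

Bolt shear: A_b = π(27)²/4 = 572.56 mm². φR_n = 0.75 × 469 × 572.56 × 6 × 1 = 1208.4 kN.
Bearing (8 mm plate, F_u = 450 MPa): end bolts L_c = 60 − 30/2 = 45, R_n = min(1.2×45×8×450, 2.4×27×8×450) = 194.4 kN/bolt; interior L_c = 91 − 30 = 61, R_n = 233.28 kN/bolt. φR_n = 0.75 × (2×194.4 + 4×233.28) = 991.4 kN.
Governing: min(1208.4, 991.4) = 991.4 kN → bearing.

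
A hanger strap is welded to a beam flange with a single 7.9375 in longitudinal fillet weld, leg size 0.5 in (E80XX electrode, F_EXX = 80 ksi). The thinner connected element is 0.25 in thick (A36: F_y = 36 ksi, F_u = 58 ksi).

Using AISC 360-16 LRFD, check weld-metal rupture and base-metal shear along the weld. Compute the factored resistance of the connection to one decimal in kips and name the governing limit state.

Weld metal: throat = 0.707×0.5 = 0.3535 in, L = 7.9375 in. φR_n = 0.75 × 0.6 × 80 × 0.3535 × 7.9375 = 101.0 kips.
Base metal shear (0.25 in plate): yield φR_n = 1.0×0.6×36×0.25×7.9375 = 42.9 kips; rupture φR_n = 0.75×0.6×58×0.25×7.9375 = 51.8 kips; take 42.9 kips (yield).
Governing: min(101.0, 42.9) = 42.9 kips → base-metal shear.

42.9 kips (base-metal shear governs)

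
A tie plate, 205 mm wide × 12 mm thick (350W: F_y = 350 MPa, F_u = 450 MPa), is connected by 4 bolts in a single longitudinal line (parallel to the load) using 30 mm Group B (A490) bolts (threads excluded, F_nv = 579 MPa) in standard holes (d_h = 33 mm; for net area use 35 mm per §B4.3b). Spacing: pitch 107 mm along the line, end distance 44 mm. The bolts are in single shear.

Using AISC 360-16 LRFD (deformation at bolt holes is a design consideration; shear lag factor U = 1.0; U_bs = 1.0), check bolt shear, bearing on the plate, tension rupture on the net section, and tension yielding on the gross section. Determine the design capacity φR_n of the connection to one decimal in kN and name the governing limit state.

688.5 kN (net-section rupture governs)

Bolt shear: A_b = π(30)²/4 = 706.86 mm². φR_n = 0.75 × 579 × 706.86 × 4 × 1 = 1227.8 kN.
Bearing (12 mm plate, F_u = 450 MPa): end bolts L_c = 44 − 33/2 = 27.5, R_n = min(1.2×27.5×12×450, 2.4×30×12×450) = 178.2 kN/bolt; interior L_c = 107 − 33 = 74, R_n = 388.8 kN/bolt. φR_n = 0.75 × (1×178.2 + 3×388.8) = 1008.5 kN.
Tension rupture (net): A_n = (205 − 1×35)×12 = 2040 mm² (U = 1.0, A_e = A_n). φR_n = 0.75 × 450 × 2040 = 688.5 kN.
Tension yield (gross): A_g = 205×12 = 2460 mm². φR_n = 0.90 × 350 × 2460 = 774.9 kN.
Governing: min(1227.8, 1008.5, 688.5, 774.9) = 688.5 kN → net-section rupture.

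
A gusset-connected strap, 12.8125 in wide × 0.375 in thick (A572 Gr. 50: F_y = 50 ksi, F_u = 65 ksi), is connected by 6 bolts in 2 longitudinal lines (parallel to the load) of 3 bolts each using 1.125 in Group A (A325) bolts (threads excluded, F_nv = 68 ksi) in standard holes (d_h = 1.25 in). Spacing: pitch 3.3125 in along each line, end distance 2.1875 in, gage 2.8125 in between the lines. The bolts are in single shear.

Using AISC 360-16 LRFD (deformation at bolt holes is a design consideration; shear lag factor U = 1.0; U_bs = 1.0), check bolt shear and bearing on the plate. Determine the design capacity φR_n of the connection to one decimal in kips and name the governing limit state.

249.5 kips (bearing governs)

Bolt shear: A_b = π(1.125)²/4 = 0.99402 in². φR_n = 0.75 × 68 × 0.99402 × 6 × 1 = 304.2 kips.
Bearing (0.375 in plate, F_u = 65 ksi): end bolts L_c = 2.1875 − 1.25/2 = 1.5625, R_n = min(1.2×1.5625×0.375×65, 2.4×1.125×0.375×65) = 45.703 kips/bolt; interior L_c = 3.3125 − 1.25 = 2.0625, R_n = 60.328 kips/bolt. φR_n = 0.75 × (2×45.703 + 4×60.328) = 249.5 kips.
Governing: min(304.2, 249.5) = 249.5 kips → bearing.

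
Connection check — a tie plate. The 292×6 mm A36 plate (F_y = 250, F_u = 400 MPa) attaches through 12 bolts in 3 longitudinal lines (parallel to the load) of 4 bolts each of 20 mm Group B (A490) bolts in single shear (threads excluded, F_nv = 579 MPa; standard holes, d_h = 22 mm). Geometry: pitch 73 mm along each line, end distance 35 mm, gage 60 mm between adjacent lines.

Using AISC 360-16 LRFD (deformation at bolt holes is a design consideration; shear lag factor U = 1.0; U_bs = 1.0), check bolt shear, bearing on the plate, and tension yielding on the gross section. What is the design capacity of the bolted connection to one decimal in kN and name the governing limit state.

Bolt shear: A_b = π(20)²/4 = 314.16 mm². φR_n = 0.75 × 579 × 314.16 × 12 × 1 = 1637.1 kN.
Bearing (6 mm plate, F_u = 400 MPa): end bolts L_c = 35 − 22/2 = 24, R_n = min(1.2×24×6×400, 2.4×20×6×400) = 69.12 kN/bolt; interior L_c = 73 − 22 = 51, R_n = 115.2 kN/bolt. φR_n = 0.75 × (3×69.12 + 9×115.2) = 933.1 kN.
Tension yield (gross): A_g = 292×6 = 1752 mm². φR_n = 0.90 × 250 × 1752 = 394.2 kN.
Governing: min(1637.1, 933.1, 394.2) = 394.2 kN → gross-section yield.

394.2 kN (gross-section yield governs)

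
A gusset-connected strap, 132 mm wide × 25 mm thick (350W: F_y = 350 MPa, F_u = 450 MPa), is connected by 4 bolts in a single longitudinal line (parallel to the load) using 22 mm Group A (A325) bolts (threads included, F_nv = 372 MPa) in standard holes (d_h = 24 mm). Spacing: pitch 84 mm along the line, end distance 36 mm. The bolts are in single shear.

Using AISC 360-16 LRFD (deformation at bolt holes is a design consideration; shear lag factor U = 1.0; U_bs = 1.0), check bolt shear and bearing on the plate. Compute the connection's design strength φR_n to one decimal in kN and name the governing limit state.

Bolt shear: A_b = π(22)²/4 = 380.13 mm². φR_n = 0.75 × 372 × 380.13 × 4 × 1 = 424.2 kN.
Bearing (25 mm plate, F_u = 450 MPa): end bolts L_c = 36 − 24/2 = 24, R_n = min(1.2×24×25×450, 2.4×22×25×450) = 324 kN/bolt; interior L_c = 84 − 24 = 60, R_n = 594 kN/bolt. φR_n = 0.75 × (1×324 + 3×594) = 1579.5 kN.
Governing: min(424.2, 1579.5) = 424.2 kN → bolt shear.

424.2 kN (bolt shear governs)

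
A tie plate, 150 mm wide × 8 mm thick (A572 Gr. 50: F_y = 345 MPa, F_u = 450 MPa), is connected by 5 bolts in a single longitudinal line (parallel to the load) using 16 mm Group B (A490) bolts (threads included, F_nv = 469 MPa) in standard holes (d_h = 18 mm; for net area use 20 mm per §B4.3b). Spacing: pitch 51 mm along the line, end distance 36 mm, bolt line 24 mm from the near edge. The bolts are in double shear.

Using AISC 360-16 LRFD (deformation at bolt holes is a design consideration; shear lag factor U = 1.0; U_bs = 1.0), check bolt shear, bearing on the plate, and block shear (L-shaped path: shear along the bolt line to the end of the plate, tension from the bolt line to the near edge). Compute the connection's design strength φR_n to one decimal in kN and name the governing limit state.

Bolt shear: A_b = π(16)²/4 = 201.06 mm². φR_n = 0.75 × 469 × 201.06 × 5 × 2 = 707.2 kN.
Bearing (8 mm plate, F_u = 450 MPa): end bolts L_c = 36 − 18/2 = 27, R_n = min(1.2×27×8×450, 2.4×16×8×450) = 116.64 kN/bolt; interior L_c = 51 − 18 = 33, R_n = 138.24 kN/bolt. φR_n = 0.75 × (1×116.64 + 4×138.24) = 502.2 kN.
Block shear: shear path 1×[36+4×51] = 1×240 mm, A_gv = 1920, A_nv = 1×(240 − 4.5×20)×8 = 1200 mm²; tension to near edge: (24 − 0.5×20)×8 = 112 mm². R_n = min(0.6×450×1200, 0.6×345×1920) + 1.0×450×112 = min(324, 397.44) + 50.4 = 374.4 kN. φR_n = 0.75 × 374.4 = 280.8 kN.
Governing: min(707.2, 502.2, 280.8) = 280.8 kN → block shear.

280.8 kN (block shear governs)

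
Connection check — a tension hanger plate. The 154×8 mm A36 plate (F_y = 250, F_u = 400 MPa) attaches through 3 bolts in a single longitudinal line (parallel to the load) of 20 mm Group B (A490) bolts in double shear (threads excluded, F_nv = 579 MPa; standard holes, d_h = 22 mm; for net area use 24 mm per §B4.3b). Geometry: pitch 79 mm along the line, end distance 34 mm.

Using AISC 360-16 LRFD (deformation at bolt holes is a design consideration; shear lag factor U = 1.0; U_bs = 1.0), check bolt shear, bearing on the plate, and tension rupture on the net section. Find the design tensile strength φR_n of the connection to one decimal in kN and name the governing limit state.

296.6 kN (bearing governs)

Bolt shear: A_b = π(20)²/4 = 314.16 mm². φR_n = 0.75 × 579 × 314.16 × 3 × 2 = 818.5 kN.
Bearing (8 mm plate, F_u = 400 MPa): end bolts L_c = 34 − 22/2 = 23, R_n = min(1.2×23×8×400, 2.4×20×8×400) = 88.32 kN/bolt; interior L_c = 79 − 22 = 57, R_n = 153.6 kN/bolt. φR_n = 0.75 × (1×88.32 + 2×153.6) = 296.6 kN.
Tension rupture (net): A_n = (154 − 1×24)×8 = 1040 mm² (U = 1.0, A_e = A_n). φR_n = 0.75 × 400 × 1040 = 312.0 kN.
Governing: min(818.5, 296.6, 312.0) = 296.6 kN → bearing.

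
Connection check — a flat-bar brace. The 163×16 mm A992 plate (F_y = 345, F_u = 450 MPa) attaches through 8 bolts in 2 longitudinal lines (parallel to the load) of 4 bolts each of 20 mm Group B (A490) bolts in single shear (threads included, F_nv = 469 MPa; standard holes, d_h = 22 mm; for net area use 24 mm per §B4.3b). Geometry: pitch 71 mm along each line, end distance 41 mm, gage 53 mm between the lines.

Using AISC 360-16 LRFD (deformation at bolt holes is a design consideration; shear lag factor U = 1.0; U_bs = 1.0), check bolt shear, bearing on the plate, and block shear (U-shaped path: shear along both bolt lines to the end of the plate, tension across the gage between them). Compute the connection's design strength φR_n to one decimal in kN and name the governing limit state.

884.0 kN (bolt shear governs)

Bolt shear: A_b = π(20)²/4 = 314.16 mm². φR_n = 0.75 × 469 × 314.16 × 8 × 1 = 884.0 kN.
Bearing (16 mm plate, F_u = 450 MPa): end bolts L_c = 41 − 22/2 = 30, R_n = min(1.2×30×16×450, 2.4×20×16×450) = 259.2 kN/bolt; interior L_c = 71 − 22 = 49, R_n = 345.6 kN/bolt. φR_n = 0.75 × (2×259.2 + 6×345.6) = 1944.0 kN.
Block shear: shear path 2×[41+3×71] = 2×254 mm, A_gv = 8128, A_nv = 2×(254 − 3.5×24)×16 = 5440 mm²; tension across gage: (53 − 1×24)×16 = 464 mm². R_n = min(0.6×450×5440, 0.6×345×8128) + 1.0×450×464 = min(1468.8, 1682.5) + 208.8 = 1677.6 kN. φR_n = 0.75 × 1677.6 = 1258.2 kN.
Governing: min(884.0, 1944.0, 1258.2) = 884.0 kN → bolt shear.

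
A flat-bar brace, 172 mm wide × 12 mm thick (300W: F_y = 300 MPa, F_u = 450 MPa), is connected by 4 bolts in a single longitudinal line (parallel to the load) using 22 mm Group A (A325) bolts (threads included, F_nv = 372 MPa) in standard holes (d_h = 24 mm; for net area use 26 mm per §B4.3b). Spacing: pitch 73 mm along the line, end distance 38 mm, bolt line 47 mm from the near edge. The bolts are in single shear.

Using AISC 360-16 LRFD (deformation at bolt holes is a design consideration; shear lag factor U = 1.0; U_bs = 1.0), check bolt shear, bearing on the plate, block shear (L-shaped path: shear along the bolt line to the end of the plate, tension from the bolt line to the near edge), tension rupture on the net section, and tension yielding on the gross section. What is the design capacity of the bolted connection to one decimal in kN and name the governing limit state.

424.2 kN (bolt shear governs)

Bolt shear: A_b = π(22)²/4 = 380.13 mm². φR_n = 0.75 × 372 × 380.13 × 4 × 1 = 424.2 kN.
Bearing (12 mm plate, F_u = 450 MPa): end bolts L_c = 38 − 24/2 = 26, R_n = min(1.2×26×12×450, 2.4×22×12×450) = 168.48 kN/bolt; interior L_c = 73 − 24 = 49, R_n = 285.12 kN/bolt. φR_n = 0.75 × (1×168.48 + 3×285.12) = 767.9 kN.
Block shear: shear path 1×[38+3×73] = 1×257 mm, A_gv = 3084, A_nv = 1×(257 − 3.5×26)×12 = 1992 mm²; tension to near edge: (47 − 0.5×26)×12 = 408 mm². R_n = min(0.6×450×1992, 0.6×300×3084) + 1.0×450×408 = min(537.84, 555.12) + 183.6 = 721.44 kN. φR_n = 0.75 × 721.44 = 541.1 kN.
Tension rupture (net): A_n = (172 − 1×26)×12 = 1752 mm² (U = 1.0, A_e = A_n). φR_n = 0.75 × 450 × 1752 = 591.3 kN.
Tension yield (gross): A_g = 172×12 = 2064 mm². φR_n = 0.90 × 300 × 2064 = 557.3 kN.
Governing: min(424.2, 767.9, 541.1, 591.3, 557.3) = 424.2 kN → bolt shear.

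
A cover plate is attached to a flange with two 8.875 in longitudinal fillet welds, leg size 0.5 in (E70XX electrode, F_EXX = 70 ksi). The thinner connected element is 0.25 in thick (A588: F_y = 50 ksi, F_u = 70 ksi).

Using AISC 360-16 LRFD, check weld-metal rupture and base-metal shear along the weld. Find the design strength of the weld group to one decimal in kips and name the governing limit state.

133.1 kips (base-metal shear governs)

Weld metal: throat = 0.707×0.5 = 0.3535 in, L = 2×8.875 = 17.75 in. φR_n = 0.75 × 0.6 × 70 × 0.3535 × 17.75 = 197.7 kips.
Base metal shear (0.25 in plate): yield φR_n = 1.0×0.6×50×0.25×17.75 = 133.1 kips; rupture φR_n = 0.75×0.6×70×0.25×17.75 = 139.8 kips; take 133.1 kips (yield).
Governing: min(197.7, 133.1) = 133.1 kips → base-metal shear.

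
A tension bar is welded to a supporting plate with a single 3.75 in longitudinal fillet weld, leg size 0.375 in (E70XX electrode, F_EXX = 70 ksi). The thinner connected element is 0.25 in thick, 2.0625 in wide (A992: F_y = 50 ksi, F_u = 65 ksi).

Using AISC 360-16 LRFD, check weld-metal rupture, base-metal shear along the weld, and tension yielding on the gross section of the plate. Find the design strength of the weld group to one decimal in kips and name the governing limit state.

Weld metal: throat = 0.707×0.375 = 0.26513 in, L = 3.75 in. φR_n = 0.75 × 0.6 × 70 × 0.26513 × 3.75 = 31.3 kips.
Base metal shear (0.25 in plate): yield φR_n = 1.0×0.6×50×0.25×3.75 = 28.1 kips; rupture φR_n = 0.75×0.6×65×0.25×3.75 = 27.4 kips; take 27.4 kips (rupture).
Tension yield (gross): A_g = 2.0625×0.25 = 0.51563 in². φR_n = 0.90 × 50 × 0.51563 = 23.2 kips.
Governing: min(31.3, 27.4, 23.2) = 23.2 kips → gross-section yield.

23.2 kips (gross-section yield governs)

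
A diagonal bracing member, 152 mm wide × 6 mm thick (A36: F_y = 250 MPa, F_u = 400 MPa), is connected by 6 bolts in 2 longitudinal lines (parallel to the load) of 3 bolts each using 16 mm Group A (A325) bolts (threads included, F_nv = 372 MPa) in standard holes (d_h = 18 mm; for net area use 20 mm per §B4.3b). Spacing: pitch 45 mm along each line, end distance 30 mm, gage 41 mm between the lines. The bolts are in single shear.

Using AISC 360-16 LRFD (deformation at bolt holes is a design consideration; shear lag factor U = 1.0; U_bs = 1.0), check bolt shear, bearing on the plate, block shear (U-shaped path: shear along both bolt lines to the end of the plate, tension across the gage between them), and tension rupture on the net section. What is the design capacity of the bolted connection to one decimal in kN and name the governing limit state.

Bolt shear: A_b = π(16)²/4 = 201.06 mm². φR_n = 0.75 × 372 × 201.06 × 6 × 1 = 336.6 kN.
Bearing (6 mm plate, F_u = 400 MPa): end bolts L_c = 30 − 18/2 = 21, R_n = min(1.2×21×6×400, 2.4×16×6×400) = 60.48 kN/bolt; interior L_c = 45 − 18 = 27, R_n = 77.76 kN/bolt. φR_n = 0.75 × (2×60.48 + 4×77.76) = 324.0 kN.
Block shear: shear path 2×[30+2×45] = 2×120 mm, A_gv = 1440, A_nv = 2×(120 − 2.5×20)×6 = 840 mm²; tension across gage: (41 − 1×20)×6 = 126 mm². R_n = min(0.6×400×840, 0.6×250×1440) + 1.0×400×126 = min(201.6, 216) + 50.4 = 252 kN. φR_n = 0.75 × 252 = 189.0 kN.
Tension rupture (net): A_n = (152 − 2×20)×6 = 672 mm² (U = 1.0, A_e = A_n). φR_n = 0.75 × 400 × 672 = 201.6 kN.
Governing: min(336.6, 324.0, 189.0, 201.6) = 189.0 kN → block shear.

189.0 kN (block shear governs)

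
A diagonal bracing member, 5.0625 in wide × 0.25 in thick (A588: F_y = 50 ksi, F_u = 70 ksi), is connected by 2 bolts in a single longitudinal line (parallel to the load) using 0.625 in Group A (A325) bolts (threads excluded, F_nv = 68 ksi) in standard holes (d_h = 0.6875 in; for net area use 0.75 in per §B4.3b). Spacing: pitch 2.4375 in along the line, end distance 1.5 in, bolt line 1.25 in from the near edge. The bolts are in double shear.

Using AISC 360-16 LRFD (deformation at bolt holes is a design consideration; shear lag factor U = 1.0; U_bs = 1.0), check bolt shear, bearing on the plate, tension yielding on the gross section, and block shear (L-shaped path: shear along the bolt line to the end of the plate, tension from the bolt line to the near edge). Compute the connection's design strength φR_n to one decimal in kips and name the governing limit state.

33.6 kips (block shear governs)

Bolt shear: A_b = π(0.625)²/4 = 0.3068 in². φR_n = 0.75 × 68 × 0.3068 × 2 × 2 = 62.6 kips.
Bearing (0.25 in plate, F_u = 70 ksi): end bolts L_c = 1.5 − 0.6875/2 = 1.15625, R_n = min(1.2×1.15625×0.25×70, 2.4×0.625×0.25×70) = 24.281 kips/bolt; interior L_c = 2.4375 − 0.6875 = 1.75, R_n = 26.25 kips/bolt. φR_n = 0.75 × (1×24.281 + 1×26.25) = 37.9 kips.
Tension yield (gross): A_g = 5.0625×0.25 = 1.2656 in². φR_n = 0.90 × 50 × 1.2656 = 57.0 kips.
Block shear: shear path 1×[1.5+1×2.4375] = 1×3.9375 in, A_gv = 0.98438, A_nv = 1×(3.9375 − 1.5×0.75)×0.25 = 0.70313 in²; tension to near edge: (1.25 − 0.5×0.75)×0.25 = 0.21875 in². R_n = min(0.6×70×0.70313, 0.6×50×0.98438) + 1.0×70×0.21875 = min(29.531, 29.531) + 15.313 = 44.844 kips. φR_n = 0.75 × 44.844 = 33.6 kips.
Governing: min(62.6, 37.9, 57.0, 33.6) = 33.6 kips → block shear.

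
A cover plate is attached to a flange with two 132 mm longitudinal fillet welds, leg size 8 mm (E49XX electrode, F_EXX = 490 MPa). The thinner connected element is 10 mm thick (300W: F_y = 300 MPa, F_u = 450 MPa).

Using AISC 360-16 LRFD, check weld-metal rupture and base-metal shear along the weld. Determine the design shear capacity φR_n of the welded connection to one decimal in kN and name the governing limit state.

Weld metal: throat = 0.707×8 = 5.656 mm, L = 2×132 = 264 mm. φR_n = 0.75 × 0.6 × 490 × 5.656 × 264 = 329.2 kN.
Base metal shear (10 mm plate): yield φR_n = 1.0×0.6×300×10×264 = 475.2 kN; rupture φR_n = 0.75×0.6×450×10×264 = 534.6 kN; take 475.2 kN (yield).
Governing: min(329.2, 475.2) = 329.2 kN → weld metal.

329.2 kN (weld metal governs)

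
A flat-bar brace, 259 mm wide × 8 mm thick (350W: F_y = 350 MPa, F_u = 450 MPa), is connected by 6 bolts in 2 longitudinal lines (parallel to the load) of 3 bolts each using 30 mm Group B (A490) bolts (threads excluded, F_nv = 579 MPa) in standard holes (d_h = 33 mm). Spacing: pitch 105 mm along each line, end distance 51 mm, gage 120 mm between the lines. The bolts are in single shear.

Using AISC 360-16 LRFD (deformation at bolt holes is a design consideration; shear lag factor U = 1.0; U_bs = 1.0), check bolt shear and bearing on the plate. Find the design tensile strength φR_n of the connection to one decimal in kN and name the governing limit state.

1001.2 kN (bearing governs)

Bolt shear: A_b = π(30)²/4 = 706.86 mm². φR_n = 0.75 × 579 × 706.86 × 6 × 1 = 1841.7 kN.
Bearing (8 mm plate, F_u = 450 MPa): end bolts L_c = 51 − 33/2 = 34.5, R_n = min(1.2×34.5×8×450, 2.4×30×8×450) = 149.04 kN/bolt; interior L_c = 105 − 33 = 72, R_n = 259.2 kN/bolt. φR_n = 0.75 × (2×149.04 + 4×259.2) = 1001.2 kN.
Governing: min(1841.7, 1001.2) = 1001.2 kN → bearing.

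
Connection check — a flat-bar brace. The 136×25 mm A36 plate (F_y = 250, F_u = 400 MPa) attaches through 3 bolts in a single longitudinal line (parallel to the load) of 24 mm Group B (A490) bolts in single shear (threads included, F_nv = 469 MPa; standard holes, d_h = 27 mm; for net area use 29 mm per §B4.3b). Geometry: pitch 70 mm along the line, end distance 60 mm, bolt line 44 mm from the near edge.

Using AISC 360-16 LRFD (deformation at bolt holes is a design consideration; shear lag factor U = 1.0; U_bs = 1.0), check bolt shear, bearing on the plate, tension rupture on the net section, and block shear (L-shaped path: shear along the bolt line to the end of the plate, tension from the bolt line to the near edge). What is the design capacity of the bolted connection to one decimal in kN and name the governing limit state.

477.4 kN (bolt shear governs)

Bolt shear: A_b = π(24)²/4 = 452.39 mm². φR_n = 0.75 × 469 × 452.39 × 3 × 1 = 477.4 kN.
Bearing (25 mm plate, F_u = 400 MPa): end bolts L_c = 60 − 27/2 = 46.5, R_n = min(1.2×46.5×25×400, 2.4×24×25×400) = 558 kN/bolt; interior L_c = 70 − 27 = 43, R_n = 516 kN/bolt. φR_n = 0.75 × (1×558 + 2×516) = 1192.5 kN.
Tension rupture (net): A_n = (136 − 1×29)×25 = 2675 mm² (U = 1.0, A_e = A_n). φR_n = 0.75 × 400 × 2675 = 802.5 kN.
Block shear: shear path 1×[60+2×70] = 1×200 mm, A_gv = 5000, A_nv = 1×(200 − 2.5×29)×25 = 3187.5 mm²; tension to near edge: (44 − 0.5×29)×25 = 737.5 mm². R_n = min(0.6×400×3187.5, 0.6×250×5000) + 1.0×400×737.5 = min(765, 750) + 295 = 1045 kN. φR_n = 0.75 × 1045 = 783.8 kN.
Governing: min(477.4, 1192.5, 802.5, 783.8) = 477.4 kN → bolt shear.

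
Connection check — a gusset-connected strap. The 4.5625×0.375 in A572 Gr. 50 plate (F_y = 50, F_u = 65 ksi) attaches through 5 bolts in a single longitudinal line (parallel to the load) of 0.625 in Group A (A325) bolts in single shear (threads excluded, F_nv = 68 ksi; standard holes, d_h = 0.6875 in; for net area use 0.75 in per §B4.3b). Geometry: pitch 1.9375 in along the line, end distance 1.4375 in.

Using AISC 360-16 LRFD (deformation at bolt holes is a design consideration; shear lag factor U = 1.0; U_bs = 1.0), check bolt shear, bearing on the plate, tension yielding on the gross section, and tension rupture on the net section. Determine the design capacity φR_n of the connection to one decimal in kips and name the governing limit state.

69.7 kips (net-section rupture governs)

Bolt shear: A_b = π(0.625)²/4 = 0.3068 in². φR_n = 0.75 × 68 × 0.3068 × 5 × 1 = 78.2 kips.
Bearing (0.375 in plate, F_u = 65 ksi): end bolts L_c = 1.4375 − 0.6875/2 = 1.09375, R_n = min(1.2×1.09375×0.375×65, 2.4×0.625×0.375×65) = 31.992 kips/bolt; interior L_c = 1.9375 − 0.6875 = 1.25, R_n = 36.563 kips/bolt. φR_n = 0.75 × (1×31.992 + 4×36.563) = 133.7 kips.
Tension yield (gross): A_g = 4.5625×0.375 = 1.7109 in². φR_n = 0.90 × 50 × 1.7109 = 77.0 kips.
Tension rupture (net): A_n = (4.5625 − 1×0.75)×0.375 = 1.4297 in² (U = 1.0, A_e = A_n). φR_n = 0.75 × 65 × 1.4297 = 69.7 kips.
Governing: min(78.2, 133.7, 77.0, 69.7) = 69.7 kips → net-section rupture.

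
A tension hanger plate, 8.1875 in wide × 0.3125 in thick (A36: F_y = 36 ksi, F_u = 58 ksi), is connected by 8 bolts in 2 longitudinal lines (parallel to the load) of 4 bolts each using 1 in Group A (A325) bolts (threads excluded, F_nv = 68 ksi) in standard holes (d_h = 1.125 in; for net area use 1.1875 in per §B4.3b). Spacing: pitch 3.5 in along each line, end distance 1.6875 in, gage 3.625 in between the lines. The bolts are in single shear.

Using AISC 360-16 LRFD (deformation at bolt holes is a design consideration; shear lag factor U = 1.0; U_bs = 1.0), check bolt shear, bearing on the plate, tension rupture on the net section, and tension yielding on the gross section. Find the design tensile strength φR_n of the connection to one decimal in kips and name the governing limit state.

79.0 kips (net-section rupture governs)

Bolt shear: A_b = π(1)²/4 = 0.7854 in². φR_n = 0.75 × 68 × 0.7854 × 8 × 1 = 320.4 kips.
Bearing (0.3125 in plate, F_u = 58 ksi): end bolts L_c = 1.6875 − 1.125/2 = 1.125, R_n = min(1.2×1.125×0.3125×58, 2.4×1×0.3125×58) = 24.469 kips/bolt; interior L_c = 3.5 − 1.125 = 2.375, R_n = 43.5 kips/bolt. φR_n = 0.75 × (2×24.469 + 6×43.5) = 232.5 kips.
Tension rupture (net): A_n = (8.1875 − 2×1.1875)×0.3125 = 1.8164 in² (U = 1.0, A_e = A_n). φR_n = 0.75 × 58 × 1.8164 = 79.0 kips.
Tension yield (gross): A_g = 8.1875×0.3125 = 2.5586 in². φR_n = 0.90 × 36 × 2.5586 = 82.9 kips.
Governing: min(320.4, 232.5, 79.0, 82.9) = 79.0 kips → net-section rupture.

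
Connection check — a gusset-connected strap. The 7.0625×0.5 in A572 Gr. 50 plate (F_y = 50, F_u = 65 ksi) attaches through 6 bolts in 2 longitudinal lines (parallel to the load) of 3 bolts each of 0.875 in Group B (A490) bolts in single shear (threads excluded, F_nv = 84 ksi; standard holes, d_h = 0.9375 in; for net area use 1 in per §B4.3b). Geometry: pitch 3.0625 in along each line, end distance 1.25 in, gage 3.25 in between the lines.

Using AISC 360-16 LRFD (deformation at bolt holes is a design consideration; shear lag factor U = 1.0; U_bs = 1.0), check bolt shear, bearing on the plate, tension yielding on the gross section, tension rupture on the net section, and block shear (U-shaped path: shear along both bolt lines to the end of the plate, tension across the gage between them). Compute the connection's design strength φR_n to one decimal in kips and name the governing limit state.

Bolt shear: A_b = π(0.875)²/4 = 0.60132 in². φR_n = 0.75 × 84 × 0.60132 × 6 × 1 = 227.3 kips.
Bearing (0.5 in plate, F_u = 65 ksi): end bolts L_c = 1.25 − 0.9375/2 = 0.78125, R_n = min(1.2×0.78125×0.5×65, 2.4×0.875×0.5×65) = 30.469 kips/bolt; interior L_c = 3.0625 − 0.9375 = 2.125, R_n = 68.25 kips/bolt. φR_n = 0.75 × (2×30.469 + 4×68.25) = 250.5 kips.
Tension yield (gross): A_g = 7.0625×0.5 = 3.5313 in². φR_n = 0.90 × 50 × 3.5313 = 158.9 kips.
Tension rupture (net): A_n = (7.0625 − 2×1)×0.5 = 2.5313 in² (U = 1.0, A_e = A_n). φR_n = 0.75 × 65 × 2.5313 = 123.4 kips.
Block shear: shear path 2×[1.25+2×3.0625] = 2×7.375 in, A_gv = 7.375, A_nv = 2×(7.375 − 2.5×1)×0.5 = 4.875 in²; tension across gage: (3.25 − 1×1)×0.5 = 1.125 in². R_n = min(0.6×65×4.875, 0.6×50×7.375) + 1.0×65×1.125 = min(190.13, 221.25) + 73.125 = 263.26 kips. φR_n = 0.75 × 263.26 = 197.4 kips.
Governing: min(227.3, 250.5, 158.9, 123.4, 197.4) = 123.4 kips → net-section rupture.

123.4 kips (net-section rupture governs)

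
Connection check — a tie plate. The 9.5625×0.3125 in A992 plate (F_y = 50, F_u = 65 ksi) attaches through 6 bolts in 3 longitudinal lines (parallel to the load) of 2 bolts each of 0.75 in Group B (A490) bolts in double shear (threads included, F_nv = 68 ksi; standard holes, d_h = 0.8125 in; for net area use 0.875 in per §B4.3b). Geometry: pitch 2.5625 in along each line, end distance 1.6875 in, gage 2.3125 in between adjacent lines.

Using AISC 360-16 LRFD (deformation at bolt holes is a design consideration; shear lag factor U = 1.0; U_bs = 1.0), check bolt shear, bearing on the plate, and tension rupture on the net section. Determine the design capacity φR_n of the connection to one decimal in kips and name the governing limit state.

105.7 kips (net-section rupture governs)

Bolt shear: A_b = π(0.75)²/4 = 0.44179 in². φR_n = 0.75 × 68 × 0.44179 × 6 × 2 = 270.4 kips.
Bearing (0.3125 in plate, F_u = 65 ksi): end bolts L_c = 1.6875 − 0.8125/2 = 1.28125, R_n = min(1.2×1.28125×0.3125×65, 2.4×0.75×0.3125×65) = 31.23 kips/bolt; interior L_c = 2.5625 − 0.8125 = 1.75, R_n = 36.563 kips/bolt. φR_n = 0.75 × (3×31.23 + 3×36.563) = 152.5 kips.
Tension rupture (net): A_n = (9.5625 − 3×0.875)×0.3125 = 2.168 in² (U = 1.0, A_e = A_n). φR_n = 0.75 × 65 × 2.168 = 105.7 kips.
Governing: min(270.4, 152.5, 105.7) = 105.7 kips → net-section rupture.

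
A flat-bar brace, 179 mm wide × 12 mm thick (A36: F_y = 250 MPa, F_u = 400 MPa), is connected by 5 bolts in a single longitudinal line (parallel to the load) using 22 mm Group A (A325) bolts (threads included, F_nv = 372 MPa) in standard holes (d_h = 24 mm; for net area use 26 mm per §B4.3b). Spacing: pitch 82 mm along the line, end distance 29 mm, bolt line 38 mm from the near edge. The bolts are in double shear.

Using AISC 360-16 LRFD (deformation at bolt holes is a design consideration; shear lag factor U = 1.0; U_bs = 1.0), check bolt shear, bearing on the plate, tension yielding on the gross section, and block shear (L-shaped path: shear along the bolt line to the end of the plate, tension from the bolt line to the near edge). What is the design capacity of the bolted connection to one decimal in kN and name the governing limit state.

483.3 kN (gross-section yield governs)

Bolt shear: A_b = π(22)²/4 = 380.13 mm². φR_n = 0.75 × 372 × 380.13 × 5 × 2 = 1060.6 kN.
Bearing (12 mm plate, F_u = 400 MPa): end bolts L_c = 29 − 24/2 = 17, R_n = min(1.2×17×12×400, 2.4×22×12×400) = 97.92 kN/bolt; interior L_c = 82 − 24 = 58, R_n = 253.44 kN/bolt. φR_n = 0.75 × (1×97.92 + 4×253.44) = 833.8 kN.
Tension yield (gross): A_g = 179×12 = 2148 mm². φR_n = 0.90 × 250 × 2148 = 483.3 kN.
Block shear: shear path 1×[29+4×82] = 1×357 mm, A_gv = 4284, A_nv = 1×(357 − 4.5×26)×12 = 2880 mm²; tension to near edge: (38 − 0.5×26)×12 = 300 mm². R_n = min(0.6×400×2880, 0.6×250×4284) + 1.0×400×300 = min(691.2, 642.6) + 120 = 762.6 kN. φR_n = 0.75 × 762.6 = 572.0 kN.
Governing: min(1060.6, 833.8, 483.3, 572.0) = 483.3 kN → gross-section yield.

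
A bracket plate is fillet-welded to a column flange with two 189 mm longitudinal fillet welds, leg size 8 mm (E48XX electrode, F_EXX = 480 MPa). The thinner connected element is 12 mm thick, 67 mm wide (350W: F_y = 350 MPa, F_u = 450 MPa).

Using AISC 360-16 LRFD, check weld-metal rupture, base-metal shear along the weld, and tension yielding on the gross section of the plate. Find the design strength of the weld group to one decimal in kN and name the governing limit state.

253.3 kN (gross-section yield governs)

Weld metal: throat = 0.707×8 = 5.656 mm, L = 2×189 = 378 mm. φR_n = 0.75 × 0.6 × 480 × 5.656 × 378 = 461.8 kN.
Base metal shear (12 mm plate): yield φR_n = 1.0×0.6×350×12×378 = 952.6 kN; rupture φR_n = 0.75×0.6×450×12×378 = 918.5 kN; take 918.5 kN (rupture).
Tension yield (gross): A_g = 67×12 = 804 mm². φR_n = 0.90 × 350 × 804 = 253.3 kN.
Governing: min(461.8, 918.5, 253.3) = 253.3 kN → gross-section yield.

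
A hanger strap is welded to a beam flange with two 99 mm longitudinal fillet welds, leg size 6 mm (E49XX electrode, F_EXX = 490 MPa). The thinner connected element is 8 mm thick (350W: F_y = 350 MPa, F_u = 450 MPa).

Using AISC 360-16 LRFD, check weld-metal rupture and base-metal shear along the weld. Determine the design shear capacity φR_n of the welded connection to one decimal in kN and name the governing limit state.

Weld metal: throat = 0.707×6 = 4.242 mm, L = 2×99 = 198 mm. φR_n = 0.75 × 0.6 × 490 × 4.242 × 198 = 185.2 kN.
Base metal shear (8 mm plate): yield φR_n = 1.0×0.6×350×8×198 = 332.6 kN; rupture φR_n = 0.75×0.6×450×8×198 = 320.8 kN; take 320.8 kN (rupture).
Governing: min(185.2, 320.8) = 185.2 kN → weld metal.

185.2 kN (weld metal governs)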